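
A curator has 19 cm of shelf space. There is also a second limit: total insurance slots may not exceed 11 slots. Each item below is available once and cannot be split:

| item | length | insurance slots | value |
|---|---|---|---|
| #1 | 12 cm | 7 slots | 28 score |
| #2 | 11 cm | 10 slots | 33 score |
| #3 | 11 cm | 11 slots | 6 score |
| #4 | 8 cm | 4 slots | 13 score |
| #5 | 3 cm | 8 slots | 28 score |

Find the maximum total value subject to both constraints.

33 score

Feasible sets respecting both limits:
- #2: length 11, insurance slots 10, value 33
- #1: length 12, insurance slots 7, value 28
- #5: length 3, insurance slots 8, value 28
- #4: length 8, insurance slots 4, value 13
Best: 33 score.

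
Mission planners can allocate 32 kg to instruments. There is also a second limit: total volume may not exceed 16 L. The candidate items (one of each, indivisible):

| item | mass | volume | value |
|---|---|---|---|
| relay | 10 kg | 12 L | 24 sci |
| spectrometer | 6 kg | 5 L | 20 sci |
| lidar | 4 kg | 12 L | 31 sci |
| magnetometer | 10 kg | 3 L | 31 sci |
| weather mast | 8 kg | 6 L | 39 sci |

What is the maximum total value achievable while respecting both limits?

90 sci

Feasible sets respecting both limits:
- spectrometer+magnetometer+weather mast: mass 24, volume 14, value 90
- magnetometer+weather mast: mass 18, volume 9, value 70
- lidar+magnetometer: mass 14, volume 15, value 62
- spectrometer+weather mast: mass 14, volume 11, value 59
Best: 90 sci.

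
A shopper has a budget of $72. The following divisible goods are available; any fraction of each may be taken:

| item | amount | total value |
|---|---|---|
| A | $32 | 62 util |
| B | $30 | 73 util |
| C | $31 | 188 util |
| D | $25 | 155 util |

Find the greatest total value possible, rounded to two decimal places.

381.93

Take in order of value per unit:
- D (155/25 per unit): all 25 → value 155, running total 155.00
- C (188/31 per unit): all 31 → value 188, running total 343.00
- B (73/30 per unit): 16 of 30 → value 16×73/30 = 38.9333, running total 381.93
Total 381.93.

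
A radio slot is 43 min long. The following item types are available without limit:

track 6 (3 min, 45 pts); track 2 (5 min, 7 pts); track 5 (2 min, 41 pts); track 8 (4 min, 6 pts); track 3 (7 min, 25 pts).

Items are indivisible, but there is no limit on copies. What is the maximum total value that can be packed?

Best value-per-unit is track 5 at 41/2; filling with it alone gives 21×41 = 861.
Optimal mix: 1×track 6 + 20×track 5 → duration 43, value 865.

865 pts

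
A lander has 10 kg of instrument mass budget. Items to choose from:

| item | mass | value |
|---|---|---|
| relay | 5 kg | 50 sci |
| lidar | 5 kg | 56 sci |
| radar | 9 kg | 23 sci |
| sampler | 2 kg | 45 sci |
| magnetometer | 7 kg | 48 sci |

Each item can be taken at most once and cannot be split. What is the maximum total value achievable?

Check high-value combinations within 10 kg:
- relay+lidar: mass 5+5=10, value 50+56=106
- lidar+sampler: mass 5+2=7, value 56+45=101
- relay+sampler: mass 5+2=7, value 50+45=95
Best: 106 sci.

106 sci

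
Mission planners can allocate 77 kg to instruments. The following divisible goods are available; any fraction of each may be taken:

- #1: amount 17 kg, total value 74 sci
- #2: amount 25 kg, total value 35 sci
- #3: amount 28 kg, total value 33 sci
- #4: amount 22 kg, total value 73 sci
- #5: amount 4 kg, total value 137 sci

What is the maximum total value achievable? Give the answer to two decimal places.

Take in order of value per unit:
- #5 (137/4 per unit): all 4 → value 137, running total 137.00
- #1 (74/17 per unit): all 17 → value 74, running total 211.00
- #4 (73/22 per unit): all 22 → value 73, running total 284.00
- #2 (35/25 per unit): all 25 → value 35, running total 319.00
- #3 (33/28 per unit): 9 of 28 → value 9×33/28 = 10.6071, running total 329.61
Total 329.61.

329.61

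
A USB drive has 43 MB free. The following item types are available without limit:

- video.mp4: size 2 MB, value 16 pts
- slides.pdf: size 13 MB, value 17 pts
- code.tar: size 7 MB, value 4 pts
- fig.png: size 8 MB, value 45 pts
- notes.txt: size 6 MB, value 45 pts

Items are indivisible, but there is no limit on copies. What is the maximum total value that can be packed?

Best value-per-unit is video.mp4 at 16/2, and filling with it alone uses size 21×2=42. No mix of the others beats 21×16 = 336.

336 pts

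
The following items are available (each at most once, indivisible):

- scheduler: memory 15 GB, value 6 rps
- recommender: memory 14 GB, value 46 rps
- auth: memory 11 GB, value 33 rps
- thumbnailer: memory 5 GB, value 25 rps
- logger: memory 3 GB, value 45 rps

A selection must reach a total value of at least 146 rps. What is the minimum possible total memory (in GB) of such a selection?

Subsets with value ≥ 146, sorted by total memory:
- recommender+auth+thumbnailer+logger: memory 33, value 149
- scheduler+recommender+auth+thumbnailer+logger: memory 48, value 155
Minimum memory: 33 GB.

33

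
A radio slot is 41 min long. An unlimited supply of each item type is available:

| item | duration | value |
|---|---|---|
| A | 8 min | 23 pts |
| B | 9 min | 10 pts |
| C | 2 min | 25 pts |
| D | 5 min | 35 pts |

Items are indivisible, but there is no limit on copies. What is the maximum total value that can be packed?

Best value-per-unit is C at 25/2, and filling with it alone uses duration 20×2=40. No mix of the others beats 20×25 = 500.

500 pts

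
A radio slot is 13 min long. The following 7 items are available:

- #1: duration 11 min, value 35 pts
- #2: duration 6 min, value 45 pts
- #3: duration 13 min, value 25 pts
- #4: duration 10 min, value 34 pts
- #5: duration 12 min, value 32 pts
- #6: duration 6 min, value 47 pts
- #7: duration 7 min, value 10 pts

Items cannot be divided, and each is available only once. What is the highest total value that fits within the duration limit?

92 pts

This is a 0/1 knapsack; check combinations near the capacity.
- #2+#6: duration 6+6=12, value 45+47=92
- #6+#7: duration 6+7=13, value 47+10=57
- #2+#7: duration 6+7=13, value 45+10=55
- #6: duration 6, value 47
Best: 92 pts.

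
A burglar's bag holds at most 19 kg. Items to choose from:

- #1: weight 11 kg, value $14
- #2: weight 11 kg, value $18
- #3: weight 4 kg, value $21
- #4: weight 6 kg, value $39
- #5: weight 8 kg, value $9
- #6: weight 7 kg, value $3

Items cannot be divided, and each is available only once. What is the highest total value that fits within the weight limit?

Check high-value combinations within 19 kg:
- #3+#4+#5: weight 4+6+8=18, value 21+39+9=69
- #3+#4+#6: weight 4+6+7=17, value 21+39+3=63
- #3+#4: weight 4+6=10, value 21+39=60
- #2+#4: weight 11+6=17, value 18+39=57
Best: $69.

$69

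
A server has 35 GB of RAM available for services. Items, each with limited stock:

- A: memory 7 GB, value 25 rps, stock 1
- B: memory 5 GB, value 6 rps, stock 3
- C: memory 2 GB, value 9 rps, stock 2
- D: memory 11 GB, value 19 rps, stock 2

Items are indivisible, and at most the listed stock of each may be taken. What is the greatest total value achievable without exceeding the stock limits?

81 rps

Best selections within memory 35 and stock limits:
- 1×A + 2×C + 2×D: memory 33, value 81
- 1×A + 2×B + 2×C + 1×D: memory 32, value 74
- 1×A + 1×C + 2×D: memory 31, value 72
- 1×A + 3×B + 1×C + 1×D: memory 35, value 71
Best: 81 rps.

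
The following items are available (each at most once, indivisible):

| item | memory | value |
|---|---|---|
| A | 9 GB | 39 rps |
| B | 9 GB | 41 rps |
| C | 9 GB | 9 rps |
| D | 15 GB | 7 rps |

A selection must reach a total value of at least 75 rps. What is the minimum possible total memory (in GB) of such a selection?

18

Subsets with value ≥ 75, sorted by total memory:
- A+B: memory 18, value 80
- A+B+C: memory 27, value 89
Minimum memory: 18 GB.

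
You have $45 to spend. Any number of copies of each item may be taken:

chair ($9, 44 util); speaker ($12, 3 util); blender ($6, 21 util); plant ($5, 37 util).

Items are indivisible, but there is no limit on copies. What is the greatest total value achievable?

Best value-per-unit is plant at 37/5, and filling with it alone uses cost 9×5=45. No mix of the others beats 9×37 = 333.

333 util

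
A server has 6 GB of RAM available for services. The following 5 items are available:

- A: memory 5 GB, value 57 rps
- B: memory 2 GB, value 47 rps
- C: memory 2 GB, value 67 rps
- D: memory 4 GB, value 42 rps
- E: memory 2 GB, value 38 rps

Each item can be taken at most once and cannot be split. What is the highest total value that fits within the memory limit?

152 rps

Check high-value combinations within 6 GB:
- B+C+E: memory 2+2+2=6, value 47+67+38=152
- B+C: memory 2+2=4, value 47+67=114
- C+D: memory 2+4=6, value 67+42=109
- C+E: memory 2+2=4, value 67+38=105
Best: 152 rps.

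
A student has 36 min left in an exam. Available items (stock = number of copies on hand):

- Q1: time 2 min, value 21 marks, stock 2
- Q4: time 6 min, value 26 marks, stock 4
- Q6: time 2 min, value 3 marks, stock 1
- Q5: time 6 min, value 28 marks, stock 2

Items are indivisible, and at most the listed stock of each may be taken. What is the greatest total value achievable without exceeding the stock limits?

Best selections within time 36 and stock limits:
- 2×Q1 + 3×Q4 + 1×Q6 + 2×Q5: time 36, value 179
- 2×Q1 + 4×Q4 + 1×Q6 + 1×Q5: time 36, value 177
- 2×Q1 + 3×Q4 + 2×Q5: time 34, value 176
Best: 179 marks.

179 marks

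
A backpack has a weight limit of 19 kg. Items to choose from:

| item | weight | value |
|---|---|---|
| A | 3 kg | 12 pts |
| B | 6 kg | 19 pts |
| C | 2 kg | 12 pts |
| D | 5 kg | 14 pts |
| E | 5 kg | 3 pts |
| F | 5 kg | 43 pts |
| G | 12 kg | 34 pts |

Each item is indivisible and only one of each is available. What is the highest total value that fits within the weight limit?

89 pts

Check high-value combinations within 19 kg:
- C+F+G: weight 2+5+12=19, value 12+43+34=89
- B+C+D+F: weight 6+2+5+5=18, value 19+12+14+43=88
- A+B+D+F: weight 3+6+5+5=19, value 12+19+14+43=88
Best: 89 pts.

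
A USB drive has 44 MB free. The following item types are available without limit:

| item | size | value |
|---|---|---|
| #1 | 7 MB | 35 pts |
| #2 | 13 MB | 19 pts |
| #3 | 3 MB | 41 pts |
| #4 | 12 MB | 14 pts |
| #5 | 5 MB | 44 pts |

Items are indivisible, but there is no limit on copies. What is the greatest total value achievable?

577 pts

Best value-per-unit is #3 at 41/3; filling with it alone gives 14×41 = 574.
Optimal mix: 13×#3 + 1×#5 → size 44, value 577.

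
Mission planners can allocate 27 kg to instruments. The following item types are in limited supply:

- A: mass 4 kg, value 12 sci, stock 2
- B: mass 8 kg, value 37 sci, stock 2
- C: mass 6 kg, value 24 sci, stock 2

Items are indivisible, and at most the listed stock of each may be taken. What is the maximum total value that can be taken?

110 sci

Top feasible selections:
- 1×A + 2×B + 1×C: mass 26, value 110
- 2×B + 1×C: mass 22, value 98
- 2×A + 2×B: mass 24, value 98
Best: 110 sci.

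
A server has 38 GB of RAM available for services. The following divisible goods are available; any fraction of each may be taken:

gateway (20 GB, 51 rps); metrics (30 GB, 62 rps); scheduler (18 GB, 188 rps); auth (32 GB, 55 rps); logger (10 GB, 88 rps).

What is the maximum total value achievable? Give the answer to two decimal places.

Take in order of value per unit:
- scheduler (188/18 per unit): all 18 → value 188, running total 188.00
- logger (88/10 per unit): all 10 → value 88, running total 276.00
- gateway (51/20 per unit): 10 of 20 → value 10×51/20 = 25.5000, running total 301.50
Total 301.50.

301.50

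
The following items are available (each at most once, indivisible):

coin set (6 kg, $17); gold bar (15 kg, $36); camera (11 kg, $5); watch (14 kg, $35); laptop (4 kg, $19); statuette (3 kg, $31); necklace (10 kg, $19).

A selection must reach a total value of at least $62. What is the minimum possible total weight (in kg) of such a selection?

13

Subsets with value ≥ 62, sorted by total weight:
- coin set+laptop+statuette: weight 13, value 67
- laptop+statuette+necklace: weight 17, value 69
- watch+statuette: weight 17, value 66
- gold bar+statuette: weight 18, value 67
Minimum weight: 13 kg.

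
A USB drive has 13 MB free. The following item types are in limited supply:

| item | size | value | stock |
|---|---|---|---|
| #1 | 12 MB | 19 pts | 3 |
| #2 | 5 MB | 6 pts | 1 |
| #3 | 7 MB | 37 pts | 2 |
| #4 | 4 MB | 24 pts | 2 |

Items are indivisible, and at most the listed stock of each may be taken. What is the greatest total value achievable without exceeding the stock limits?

61 pts

Best selections within size 13 and stock limits:
- 1×#3 + 1×#4: size 11, value 61
- 1×#2 + 2×#4: size 13, value 54
Best: 61 pts.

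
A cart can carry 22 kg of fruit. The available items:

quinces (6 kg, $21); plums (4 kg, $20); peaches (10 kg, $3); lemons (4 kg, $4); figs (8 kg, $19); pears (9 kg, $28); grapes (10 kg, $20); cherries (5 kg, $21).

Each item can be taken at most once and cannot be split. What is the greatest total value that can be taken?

$73

Check high-value combinations within 22 kg:
- plums+lemons+pears+cherries: weight 4+4+9+5=22, value 20+4+28+21=73
- quinces+pears+cherries: weight 6+9+5=20, value 21+28+21=70
- plums+pears+cherries: weight 4+9+5=18, value 20+28+21=69
Best: $73.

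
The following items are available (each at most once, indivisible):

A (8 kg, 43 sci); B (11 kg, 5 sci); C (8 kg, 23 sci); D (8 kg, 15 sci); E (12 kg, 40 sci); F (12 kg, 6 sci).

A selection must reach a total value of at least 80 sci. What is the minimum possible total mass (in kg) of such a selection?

20

Subsets with value ≥ 80, sorted by total mass:
- A+E: mass 20, value 83
- A+C+D: mass 24, value 81
- A+C+E: mass 28, value 106
Minimum mass: 20 kg.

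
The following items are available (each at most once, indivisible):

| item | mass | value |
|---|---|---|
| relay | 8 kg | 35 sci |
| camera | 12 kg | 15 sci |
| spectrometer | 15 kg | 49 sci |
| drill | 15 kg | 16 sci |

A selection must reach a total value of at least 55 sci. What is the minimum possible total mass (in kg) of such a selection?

23

Subsets with value ≥ 55, sorted by total mass:
- relay+spectrometer: mass 23, value 84
- camera+spectrometer: mass 27, value 64
- spectrometer+drill: mass 30, value 65
- relay+camera+spectrometer: mass 35, value 99
Minimum mass: 23 kg.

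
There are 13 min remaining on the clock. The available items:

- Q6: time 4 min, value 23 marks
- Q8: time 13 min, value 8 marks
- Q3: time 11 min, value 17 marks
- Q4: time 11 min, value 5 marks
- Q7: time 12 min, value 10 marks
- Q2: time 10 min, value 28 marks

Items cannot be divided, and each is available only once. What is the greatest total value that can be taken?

This is a 0/1 knapsack; check combinations near the capacity.
- Q2: time 10, value 28
- Q6: time 4, value 23
- Q3: time 11, value 17
Best: 28 marks.

28 marks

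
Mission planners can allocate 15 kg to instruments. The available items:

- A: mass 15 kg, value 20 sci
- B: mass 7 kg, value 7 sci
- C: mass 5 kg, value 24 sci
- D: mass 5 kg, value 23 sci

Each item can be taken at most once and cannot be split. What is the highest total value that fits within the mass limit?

Check high-value combinations within 15 kg:
- C+D: mass 5+5=10, value 24+23=47
- B+C: mass 7+5=12, value 7+24=31
- B+D: mass 7+5=12, value 7+23=30
Best: 47 sci.

47 sci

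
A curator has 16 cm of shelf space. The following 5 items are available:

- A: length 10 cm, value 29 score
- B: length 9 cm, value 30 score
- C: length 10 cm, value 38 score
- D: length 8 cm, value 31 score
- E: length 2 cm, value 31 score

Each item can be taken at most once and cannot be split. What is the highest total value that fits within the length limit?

Check high-value combinations within 16 cm:
- C+E: length 10+2=12, value 38+31=69
- D+E: length 8+2=10, value 31+31=62
- B+E: length 9+2=11, value 30+31=61
- A+E: length 10+2=12, value 29+31=60
Best: 69 score.

69 score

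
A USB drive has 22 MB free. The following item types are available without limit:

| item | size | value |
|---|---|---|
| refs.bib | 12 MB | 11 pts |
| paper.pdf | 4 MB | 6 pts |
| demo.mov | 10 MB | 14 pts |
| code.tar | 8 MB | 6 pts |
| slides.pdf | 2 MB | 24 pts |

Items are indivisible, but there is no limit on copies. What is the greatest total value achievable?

Best value-per-unit is slides.pdf at 24/2, and filling with it alone uses size 11×2=22. No mix of the others beats 11×24 = 264.

264 pts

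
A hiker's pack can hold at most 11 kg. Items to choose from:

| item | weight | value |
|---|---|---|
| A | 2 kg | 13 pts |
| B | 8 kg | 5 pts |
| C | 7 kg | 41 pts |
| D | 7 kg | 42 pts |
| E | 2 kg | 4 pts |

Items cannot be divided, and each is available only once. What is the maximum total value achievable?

Check high-value combinations within 11 kg:
- A+D+E: weight 2+7+2=11, value 13+42+4=59
- A+C+E: weight 2+7+2=11, value 13+41+4=58
- A+D: weight 2+7=9, value 13+42=55
- A+C: weight 2+7=9, value 13+41=54
- D+E: weight 7+2=9, value 42+4=46
Best: 59 pts.

59 pts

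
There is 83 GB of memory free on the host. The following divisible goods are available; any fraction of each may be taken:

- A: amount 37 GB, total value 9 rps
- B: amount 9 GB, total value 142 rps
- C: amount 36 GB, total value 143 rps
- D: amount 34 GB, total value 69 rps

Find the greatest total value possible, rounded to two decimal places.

Take in order of value per unit:
- B (142/9 per unit): all 9 → value 142, running total 142.00
- C (143/36 per unit): all 36 → value 143, running total 285.00
- D (69/34 per unit): all 34 → value 69, running total 354.00
- A (9/37 per unit): 4 of 37 → value 4×9/37 = 0.9730, running total 354.97
Total 354.97.

354.97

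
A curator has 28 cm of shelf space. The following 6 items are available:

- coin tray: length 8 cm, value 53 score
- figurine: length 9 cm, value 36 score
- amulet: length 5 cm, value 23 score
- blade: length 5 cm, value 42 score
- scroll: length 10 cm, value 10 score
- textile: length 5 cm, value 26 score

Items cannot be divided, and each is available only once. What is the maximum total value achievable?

157 score

This is a 0/1 knapsack; check combinations near the capacity.
- coin tray+figurine+blade+textile: length 8+9+5+5=27, value 53+36+42+26=157
- coin tray+figurine+amulet+blade: length 8+9+5+5=27, value 53+36+23+42=154
- coin tray+amulet+blade+textile: length 8+5+5+5=23, value 53+23+42+26=144
- coin tray+figurine+amulet+textile: length 8+9+5+5=27, value 53+36+23+26=138
Best: 157 score.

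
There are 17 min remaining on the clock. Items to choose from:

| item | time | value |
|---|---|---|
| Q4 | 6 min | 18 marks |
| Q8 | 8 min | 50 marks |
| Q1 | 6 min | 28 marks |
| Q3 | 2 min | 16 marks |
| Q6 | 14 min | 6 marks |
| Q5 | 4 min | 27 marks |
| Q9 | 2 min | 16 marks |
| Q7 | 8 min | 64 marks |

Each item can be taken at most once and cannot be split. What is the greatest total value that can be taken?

123 marks

Check high-value combinations within 17 min:
- Q3+Q5+Q9+Q7: time 2+4+2+8=16, value 16+27+16+64=123
- Q8+Q7: time 8+8=16, value 50+64=114
- Q8+Q3+Q5+Q9: time 8+2+4+2=16, value 50+16+27+16=109
- Q1+Q3+Q7: time 6+2+8=16, value 28+16+64=108
Best: 123 marks.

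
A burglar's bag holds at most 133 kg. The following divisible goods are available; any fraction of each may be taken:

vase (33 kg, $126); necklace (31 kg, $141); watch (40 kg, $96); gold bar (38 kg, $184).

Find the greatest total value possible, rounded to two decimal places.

525.40

Take in order of value per unit:
- gold bar (184/38 per unit): all 38 → value 184, running total 184.00
- necklace (141/31 per unit): all 31 → value 141, running total 325.00
- vase (126/33 per unit): all 33 → value 126, running total 451.00
- watch (96/40 per unit): 31 of 40 → value 31×96/40 = 74.4000, running total 525.40
Total 525.40.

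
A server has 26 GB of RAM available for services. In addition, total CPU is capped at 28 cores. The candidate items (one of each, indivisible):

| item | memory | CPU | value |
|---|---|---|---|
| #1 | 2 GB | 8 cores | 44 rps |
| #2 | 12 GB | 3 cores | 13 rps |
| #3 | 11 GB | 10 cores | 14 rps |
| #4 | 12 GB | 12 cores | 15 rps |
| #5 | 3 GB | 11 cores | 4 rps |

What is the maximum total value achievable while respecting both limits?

72 rps

Feasible sets respecting both limits:
- #1+#2+#4: memory 26, CPU 23, value 72
- #1+#2+#3: memory 25, CPU 21, value 71
- #1+#2+#5: memory 17, CPU 22, value 61
Best: 72 rps.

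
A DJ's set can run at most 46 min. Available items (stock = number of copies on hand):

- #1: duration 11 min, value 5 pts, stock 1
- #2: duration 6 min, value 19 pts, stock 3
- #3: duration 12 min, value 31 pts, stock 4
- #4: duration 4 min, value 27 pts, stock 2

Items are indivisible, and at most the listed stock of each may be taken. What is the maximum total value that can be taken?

Top feasible selections:
- 2×#2 + 2×#3 + 2×#4: duration 44, value 154
- 3×#3 + 2×#4: duration 44, value 147
- 3×#2 + 2×#3 + 1×#4: duration 46, value 146
Best: 154 pts.

154 pts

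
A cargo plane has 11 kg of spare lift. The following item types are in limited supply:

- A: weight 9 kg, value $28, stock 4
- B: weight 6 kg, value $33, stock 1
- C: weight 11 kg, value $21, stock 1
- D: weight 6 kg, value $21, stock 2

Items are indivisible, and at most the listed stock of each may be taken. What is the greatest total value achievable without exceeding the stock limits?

$33

Best selections within weight 11 and stock limits:
- 1×B: weight 6, value 33
- 1×A: weight 9, value 28
- 1×D: weight 6, value 21
Best: $33.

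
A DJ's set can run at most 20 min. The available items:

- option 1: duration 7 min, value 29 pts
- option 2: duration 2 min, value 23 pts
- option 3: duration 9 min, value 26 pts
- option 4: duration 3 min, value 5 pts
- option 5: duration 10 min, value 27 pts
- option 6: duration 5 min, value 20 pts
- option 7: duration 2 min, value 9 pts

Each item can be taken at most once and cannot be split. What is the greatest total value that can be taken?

Check high-value combinations within 20 min:
- option 1+option 2+option 3+option 7: duration 7+2+9+2=20, value 29+23+26+9=87
- option 1+option 2+option 4+option 6+option 7: duration 7+2+3+5+2=19, value 29+23+5+20+9=86
- option 1+option 2+option 6+option 7: duration 7+2+5+2=16, value 29+23+20+9=81
- option 1+option 2+option 5: duration 7+2+10=19, value 29+23+27=79
Best: 87 pts.

87 pts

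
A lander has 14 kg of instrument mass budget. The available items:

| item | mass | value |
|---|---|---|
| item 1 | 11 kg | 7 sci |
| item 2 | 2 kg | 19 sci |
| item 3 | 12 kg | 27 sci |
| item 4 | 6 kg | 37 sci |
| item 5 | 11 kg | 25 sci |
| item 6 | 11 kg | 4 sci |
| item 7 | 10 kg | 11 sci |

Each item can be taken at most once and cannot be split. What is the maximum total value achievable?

Check high-value combinations within 14 kg:
- item 2+item 4: mass 2+6=8, value 19+37=56
- item 2+item 3: mass 2+12=14, value 19+27=46
- item 2+item 5: mass 2+11=13, value 19+25=44
- item 4: mass 6, value 37
Best: 56 sci.

56 sci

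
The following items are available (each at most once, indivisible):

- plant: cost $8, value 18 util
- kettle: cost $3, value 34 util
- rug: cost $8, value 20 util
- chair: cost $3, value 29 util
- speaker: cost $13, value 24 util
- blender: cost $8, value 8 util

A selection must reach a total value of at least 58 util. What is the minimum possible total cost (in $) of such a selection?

Subsets with value ≥ 58, sorted by total cost:
- kettle+chair: cost 6, value 63
- kettle+rug+chair: cost 14, value 83
- plant+kettle+chair: cost 14, value 81
- kettle+chair+blender: cost 14, value 71
Minimum cost: 6 $.

6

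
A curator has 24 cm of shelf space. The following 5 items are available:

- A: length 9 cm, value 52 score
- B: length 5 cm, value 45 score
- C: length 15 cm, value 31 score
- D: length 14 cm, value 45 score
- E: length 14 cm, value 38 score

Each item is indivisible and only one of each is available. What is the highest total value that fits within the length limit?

97 score

This is a 0/1 knapsack; check combinations near the capacity.
- A+B: length 9+5=14, value 52+45=97
- A+D: length 9+14=23, value 52+45=97
- B+D: length 5+14=19, value 45+45=90
Best: 97 score.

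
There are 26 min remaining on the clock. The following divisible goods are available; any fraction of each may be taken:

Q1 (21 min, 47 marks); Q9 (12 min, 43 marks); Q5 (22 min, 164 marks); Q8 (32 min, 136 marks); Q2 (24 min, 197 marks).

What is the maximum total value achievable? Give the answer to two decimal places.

Take in order of value per unit:
- Q2 (197/24 per unit): all 24 → value 197, running total 197.00
- Q5 (164/22 per unit): 2 of 22 → value 2×164/22 = 14.9091, running total 211.91
Total 211.91.

211.91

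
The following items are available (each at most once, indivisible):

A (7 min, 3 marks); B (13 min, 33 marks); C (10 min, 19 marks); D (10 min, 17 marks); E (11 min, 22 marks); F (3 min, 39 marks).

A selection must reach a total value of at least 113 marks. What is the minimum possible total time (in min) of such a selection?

37

Subsets with value ≥ 113, sorted by total time:
- B+C+E+F: time 37, value 113
- A+B+C+E+F: time 44, value 116
- A+B+D+E+F: time 44, value 114
- B+C+D+E+F: time 47, value 130
Minimum time: 37 min.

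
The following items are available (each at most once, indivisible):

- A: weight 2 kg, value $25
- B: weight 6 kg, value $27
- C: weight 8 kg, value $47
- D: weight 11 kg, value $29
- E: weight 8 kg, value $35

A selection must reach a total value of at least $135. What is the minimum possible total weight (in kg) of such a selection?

29

Subsets with value ≥ 135, sorted by total weight:
- A+C+D+E: weight 29, value 136
- B+C+D+E: weight 33, value 138
Minimum weight: 29 kg.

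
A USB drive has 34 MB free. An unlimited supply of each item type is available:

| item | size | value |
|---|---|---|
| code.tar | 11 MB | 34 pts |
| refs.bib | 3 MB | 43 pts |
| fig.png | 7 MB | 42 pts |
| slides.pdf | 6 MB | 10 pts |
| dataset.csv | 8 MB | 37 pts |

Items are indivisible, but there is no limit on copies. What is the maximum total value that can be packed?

Best value-per-unit is refs.bib at 43/3, and filling with it alone uses size 11×3=33. No mix of the others beats 11×43 = 473.

473 pts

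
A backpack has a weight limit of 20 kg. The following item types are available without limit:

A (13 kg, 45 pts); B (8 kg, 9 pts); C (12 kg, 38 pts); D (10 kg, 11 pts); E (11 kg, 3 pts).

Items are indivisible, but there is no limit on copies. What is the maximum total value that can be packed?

47 pts

Best value-per-unit is A at 45/13; filling with it alone gives 1×45 = 45.
Optimal mix: 1×B + 1×C → weight 20, value 47.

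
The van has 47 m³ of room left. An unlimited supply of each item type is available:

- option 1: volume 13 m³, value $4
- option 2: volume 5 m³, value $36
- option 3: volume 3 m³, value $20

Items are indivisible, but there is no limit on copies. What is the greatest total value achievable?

Best value-per-unit is option 2 at 36/5; filling with it alone gives 9×36 = 324.
Optimal mix: 7×option 2 + 4×option 3 → volume 47, value 332.

$332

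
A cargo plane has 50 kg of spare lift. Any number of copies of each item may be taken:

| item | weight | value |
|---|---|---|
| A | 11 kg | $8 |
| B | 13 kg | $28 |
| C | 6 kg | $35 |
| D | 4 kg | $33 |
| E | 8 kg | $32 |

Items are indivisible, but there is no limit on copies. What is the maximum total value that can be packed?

$398

Best value-per-unit is D at 33/4; filling with it alone gives 12×33 = 396.
Optimal mix: 1×C + 11×D → weight 50, value 398.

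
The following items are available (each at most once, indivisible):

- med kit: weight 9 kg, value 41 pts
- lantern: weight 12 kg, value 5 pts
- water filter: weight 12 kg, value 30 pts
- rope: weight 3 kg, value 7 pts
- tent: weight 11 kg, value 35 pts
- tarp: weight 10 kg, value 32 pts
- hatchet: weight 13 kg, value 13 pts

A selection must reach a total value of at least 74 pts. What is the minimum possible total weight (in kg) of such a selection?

20

Subsets with value ≥ 74, sorted by total weight:
- med kit+tent: weight 20, value 76
- med kit+rope+tarp: weight 22, value 80
- med kit+rope+tent: weight 23, value 83
- med kit+water filter+rope: weight 24, value 78
Minimum weight: 20 kg.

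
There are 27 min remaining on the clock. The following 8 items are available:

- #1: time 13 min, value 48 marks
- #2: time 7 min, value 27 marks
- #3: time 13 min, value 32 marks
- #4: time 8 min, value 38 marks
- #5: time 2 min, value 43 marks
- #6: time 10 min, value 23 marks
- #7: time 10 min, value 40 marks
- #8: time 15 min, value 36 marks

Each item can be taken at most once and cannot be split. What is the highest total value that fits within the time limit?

148 marks

Check high-value combinations within 27 min:
- #2+#4+#5+#7: time 7+8+2+10=27, value 27+38+43+40=148
- #1+#5+#7: time 13+2+10=25, value 48+43+40=131
- #2+#4+#5+#6: time 7+8+2+10=27, value 27+38+43+23=131
Best: 148 marks.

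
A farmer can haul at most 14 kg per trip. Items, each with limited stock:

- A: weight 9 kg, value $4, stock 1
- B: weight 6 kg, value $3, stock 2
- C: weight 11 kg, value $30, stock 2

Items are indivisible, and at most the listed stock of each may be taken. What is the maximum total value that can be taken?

Top feasible selections:
- 1×C: weight 11, value 30
- 2×B: weight 12, value 6
Best: $30.

$30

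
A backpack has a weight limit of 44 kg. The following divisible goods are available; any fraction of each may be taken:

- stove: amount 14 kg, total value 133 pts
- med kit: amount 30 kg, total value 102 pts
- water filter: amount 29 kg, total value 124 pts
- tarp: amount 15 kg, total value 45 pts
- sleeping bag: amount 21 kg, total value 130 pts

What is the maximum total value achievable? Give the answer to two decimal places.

301.48

Take in order of value per unit:
- stove (133/14 per unit): all 14 → value 133, running total 133.00
- sleeping bag (130/21 per unit): all 21 → value 130, running total 263.00
- water filter (124/29 per unit): 9 of 29 → value 9×124/29 = 38.4828, running total 301.48
Total 301.48.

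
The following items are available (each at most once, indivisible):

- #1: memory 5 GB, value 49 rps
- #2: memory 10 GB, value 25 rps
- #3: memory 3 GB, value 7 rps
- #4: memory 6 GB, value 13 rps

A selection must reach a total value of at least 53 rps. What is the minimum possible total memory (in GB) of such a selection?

8

Subsets with value ≥ 53, sorted by total memory:
- #1+#3: memory 8, value 56
- #1+#4: memory 11, value 62
- #1+#3+#4: memory 14, value 69
Minimum memory: 8 GB.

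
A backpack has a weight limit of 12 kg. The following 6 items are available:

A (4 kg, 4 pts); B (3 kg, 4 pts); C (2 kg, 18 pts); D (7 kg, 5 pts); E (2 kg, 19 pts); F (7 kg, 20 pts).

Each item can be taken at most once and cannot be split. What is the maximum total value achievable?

57 pts

Check high-value combinations within 12 kg:
- C+E+F: weight 2+2+7=11, value 18+19+20=57
- A+B+C+E: weight 4+3+2+2=11, value 4+4+18+19=45
- B+E+F: weight 3+2+7=12, value 4+19+20=43
- C+D+E: weight 2+7+2=11, value 18+5+19=42
- B+C+F: weight 3+2+7=12, value 4+18+20=42
Best: 57 pts.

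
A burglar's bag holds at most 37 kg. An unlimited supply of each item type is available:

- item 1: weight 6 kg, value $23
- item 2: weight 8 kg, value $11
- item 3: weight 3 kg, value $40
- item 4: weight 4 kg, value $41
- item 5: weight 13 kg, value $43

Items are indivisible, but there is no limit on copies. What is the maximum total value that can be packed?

Best value-per-unit is item 3 at 40/3; filling with it alone gives 12×40 = 480.
Optimal mix: 11×item 3 + 1×item 4 → weight 37, value 481.

$481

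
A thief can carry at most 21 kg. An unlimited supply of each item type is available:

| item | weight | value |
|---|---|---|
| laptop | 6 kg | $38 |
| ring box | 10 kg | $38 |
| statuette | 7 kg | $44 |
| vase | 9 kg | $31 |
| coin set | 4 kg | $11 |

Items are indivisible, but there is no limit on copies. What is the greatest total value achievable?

$132

Best value-per-unit is laptop at 38/6; filling with it alone gives 3×38 = 114.
Optimal mix: 3×statuette → weight 21, value 132.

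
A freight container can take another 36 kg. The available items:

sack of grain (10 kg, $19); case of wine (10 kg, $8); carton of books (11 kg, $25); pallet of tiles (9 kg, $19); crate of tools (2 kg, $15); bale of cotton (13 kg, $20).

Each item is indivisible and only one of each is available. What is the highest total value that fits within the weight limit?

$79

Check high-value combinations within 36 kg:
- carton of books+pallet of tiles+crate of tools+bale of cotton: weight 11+9+2+13=35, value 25+19+15+20=79
- sack of grain+carton of books+crate of tools+bale of cotton: weight 10+11+2+13=36, value 19+25+15+20=79
- sack of grain+carton of books+pallet of tiles+crate of tools: weight 10+11+9+2=32, value 19+25+19+15=78
- sack of grain+pallet of tiles+crate of tools+bale of cotton: weight 10+9+2+13=34, value 19+19+15+20=73
Best: $79.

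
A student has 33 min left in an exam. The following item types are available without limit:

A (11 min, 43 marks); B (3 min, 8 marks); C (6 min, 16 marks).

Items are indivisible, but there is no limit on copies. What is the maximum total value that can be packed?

Best value-per-unit is A at 43/11, and filling with it alone uses time 3×11=33. No mix of the others beats 3×43 = 129.

129 marks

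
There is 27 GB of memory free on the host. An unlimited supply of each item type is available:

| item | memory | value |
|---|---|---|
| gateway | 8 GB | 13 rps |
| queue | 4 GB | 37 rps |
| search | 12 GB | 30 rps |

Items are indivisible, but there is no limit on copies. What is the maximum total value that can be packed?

222 rps

Best value-per-unit is queue at 37/4, and filling with it alone uses memory 6×4=24. No mix of the others beats 6×37 = 222.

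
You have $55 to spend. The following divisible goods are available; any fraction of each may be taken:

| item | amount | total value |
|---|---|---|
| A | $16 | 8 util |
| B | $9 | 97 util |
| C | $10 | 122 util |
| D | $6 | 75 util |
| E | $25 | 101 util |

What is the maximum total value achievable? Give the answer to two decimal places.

Take in order of value per unit:
- D (75/6 per unit): all 6 → value 75, running total 75.00
- C (122/10 per unit): all 10 → value 122, running total 197.00
- B (97/9 per unit): all 9 → value 97, running total 294.00
- E (101/25 per unit): all 25 → value 101, running total 395.00
- A (8/16 per unit): 5 of 16 → value 5×8/16 = 2.5000, running total 397.50
Total 397.50.

397.50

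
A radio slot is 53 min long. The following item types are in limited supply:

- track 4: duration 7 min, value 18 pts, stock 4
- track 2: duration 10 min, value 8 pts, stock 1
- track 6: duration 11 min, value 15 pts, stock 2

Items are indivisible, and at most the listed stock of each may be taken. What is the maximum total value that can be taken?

102 pts

Top feasible selections:
- 4×track 4 + 2×track 6: duration 50, value 102
- 4×track 4 + 1×track 2 + 1×track 6: duration 49, value 95
Best: 102 pts.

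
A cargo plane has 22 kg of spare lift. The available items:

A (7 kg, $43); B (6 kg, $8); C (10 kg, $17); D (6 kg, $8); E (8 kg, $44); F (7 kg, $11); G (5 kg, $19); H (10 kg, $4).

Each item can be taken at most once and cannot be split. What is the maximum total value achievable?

$106

Check high-value combinations within 22 kg:
- A+E+G: weight 7+8+5=20, value 43+44+19=106
- A+E+F: weight 7+8+7=22, value 43+44+11=98
- A+B+E: weight 7+6+8=21, value 43+8+44=95
Best: $106.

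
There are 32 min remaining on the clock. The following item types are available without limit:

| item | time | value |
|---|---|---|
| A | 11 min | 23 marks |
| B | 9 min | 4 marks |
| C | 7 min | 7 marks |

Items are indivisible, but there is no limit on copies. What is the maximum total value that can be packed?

Best value-per-unit is A at 23/11; filling with it alone gives 2×23 = 46.
Optimal mix: 2×A + 1×C → time 29, value 53.

53 marks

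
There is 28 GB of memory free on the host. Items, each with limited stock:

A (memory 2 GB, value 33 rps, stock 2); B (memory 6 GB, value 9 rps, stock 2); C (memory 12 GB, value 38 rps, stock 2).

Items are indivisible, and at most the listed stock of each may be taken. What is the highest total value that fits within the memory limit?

Top feasible selections:
- 2×A + 2×C: memory 28, value 142
- 2×A + 2×B + 1×C: memory 28, value 122
- 2×A + 1×B + 1×C: memory 22, value 113
- 1×A + 2×C: memory 26, value 109
Best: 142 rps.

142 rps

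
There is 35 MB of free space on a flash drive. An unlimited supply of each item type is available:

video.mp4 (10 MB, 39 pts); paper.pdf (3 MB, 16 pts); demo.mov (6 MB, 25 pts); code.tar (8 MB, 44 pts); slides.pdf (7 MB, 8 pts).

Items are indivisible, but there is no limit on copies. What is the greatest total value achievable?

192 pts

Best value-per-unit is code.tar at 44/8; filling with it alone gives 4×44 = 176.
Optimal mix: 1×paper.pdf + 4×code.tar → size 35, value 192.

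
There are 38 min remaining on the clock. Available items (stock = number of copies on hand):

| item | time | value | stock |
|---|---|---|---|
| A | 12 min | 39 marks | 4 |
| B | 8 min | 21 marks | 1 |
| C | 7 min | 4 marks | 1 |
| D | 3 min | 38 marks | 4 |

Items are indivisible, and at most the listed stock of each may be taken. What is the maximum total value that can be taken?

230 marks

Best selections within time 38 and stock limits:
- 2×A + 4×D: time 36, value 230
- 1×A + 1×B + 4×D: time 32, value 212
- 1×A + 1×C + 4×D: time 31, value 195
- 2×A + 3×D: time 33, value 192
Best: 230 marks.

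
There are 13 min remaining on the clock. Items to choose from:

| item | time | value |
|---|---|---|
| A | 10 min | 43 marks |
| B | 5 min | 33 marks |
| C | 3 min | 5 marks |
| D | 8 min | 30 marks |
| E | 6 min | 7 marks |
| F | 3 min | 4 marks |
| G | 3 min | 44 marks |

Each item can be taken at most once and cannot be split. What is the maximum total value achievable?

Check high-value combinations within 13 min:
- A+G: time 10+3=13, value 43+44=87
- B+C+G: time 5+3+3=11, value 33+5+44=82
- B+F+G: time 5+3+3=11, value 33+4+44=81
Best: 87 marks.

87 marks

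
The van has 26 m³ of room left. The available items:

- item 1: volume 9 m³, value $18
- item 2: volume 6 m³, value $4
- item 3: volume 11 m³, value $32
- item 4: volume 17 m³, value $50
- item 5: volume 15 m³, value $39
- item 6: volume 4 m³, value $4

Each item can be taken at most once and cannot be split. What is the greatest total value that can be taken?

$71

This is a 0/1 knapsack; check combinations near the capacity.
- item 3+item 5: volume 11+15=26, value 32+39=71
- item 1+item 4: volume 9+17=26, value 18+50=68
- item 1+item 5: volume 9+15=24, value 18+39=57
Best: $71.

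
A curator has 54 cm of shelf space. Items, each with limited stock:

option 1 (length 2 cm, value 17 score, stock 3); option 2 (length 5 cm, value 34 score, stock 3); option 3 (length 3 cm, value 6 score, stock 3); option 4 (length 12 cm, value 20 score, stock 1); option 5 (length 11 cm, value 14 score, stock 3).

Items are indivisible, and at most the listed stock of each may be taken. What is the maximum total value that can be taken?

Top feasible selections:
- 3×option 1 + 3×option 2 + 3×option 3 + 1×option 4 + 1×option 5: length 53, value 205
- 3×option 1 + 3×option 2 + 2×option 3 + 1×option 4 + 1×option 5: length 50, value 199
- 3×option 1 + 3×option 2 + 3×option 3 + 2×option 5: length 52, value 199
- 3×option 1 + 3×option 2 + 3×option 5: length 54, value 195
Best: 205 score.

205 score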